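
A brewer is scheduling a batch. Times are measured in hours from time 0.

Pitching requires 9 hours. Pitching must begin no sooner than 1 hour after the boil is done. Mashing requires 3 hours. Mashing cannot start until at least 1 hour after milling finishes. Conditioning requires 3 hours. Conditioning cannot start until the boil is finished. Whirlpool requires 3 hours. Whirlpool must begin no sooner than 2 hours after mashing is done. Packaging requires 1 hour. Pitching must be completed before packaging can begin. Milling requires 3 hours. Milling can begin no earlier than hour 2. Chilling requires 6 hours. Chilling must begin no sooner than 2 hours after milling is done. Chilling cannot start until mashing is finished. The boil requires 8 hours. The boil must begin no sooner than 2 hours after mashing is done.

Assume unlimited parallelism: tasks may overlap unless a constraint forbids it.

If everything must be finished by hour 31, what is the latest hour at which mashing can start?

Packaging has no dependents, so it just needs to finish by hour 31. Starting by 31 − 1 = hour 30 achieves that.
Pitching has to be done before packaging (must start by hour 30). That means finishing by hour 30, i.e. starting by 30 − 9 = hour 21.
Conditioning must finish by hour 31; it takes 3 hours, so it must start by 31 − 3 = hour 28.
The boil has several dependents: pitching (must start by hour 21, minus 1-hour gap → hour 20); conditioning (must start by hour 28). The earliest of those limits is hour 20, so the boil must start by 20 − 8 = hour 12.
Whirlpool has no dependents, so it just needs to finish by hour 31. Starting by 31 − 3 = hour 28 achieves that.
Chilling has no dependents, so it just needs to finish by hour 31. Starting by 31 − 6 = hour 25 achieves that.
Mashing must finish in time for the boil (must start by hour 12, minus 2-hour gap → hour 10); whirlpool (must start by hour 28, minus 2-hour gap → hour 26); chilling (must start by hour 25). The tightest is hour 10, so mashing must start by 10 − 3 = hour 7.

7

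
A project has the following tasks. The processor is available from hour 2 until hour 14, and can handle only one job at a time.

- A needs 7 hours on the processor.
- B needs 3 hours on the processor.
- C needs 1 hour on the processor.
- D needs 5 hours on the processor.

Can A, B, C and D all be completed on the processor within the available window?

No

The processor window is 14 − 2 = 12 hours.
Running back to back, the jobs need 7 + 3 + 1 + 5 = 16 hours on the processor.
Since 16 > 12, they cannot all fit.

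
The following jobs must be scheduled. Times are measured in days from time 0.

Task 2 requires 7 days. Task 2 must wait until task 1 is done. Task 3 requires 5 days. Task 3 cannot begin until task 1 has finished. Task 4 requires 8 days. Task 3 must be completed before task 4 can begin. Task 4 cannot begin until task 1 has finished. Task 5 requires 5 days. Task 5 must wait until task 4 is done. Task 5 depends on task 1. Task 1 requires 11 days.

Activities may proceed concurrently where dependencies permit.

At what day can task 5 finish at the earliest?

Task 1 can start immediately at day 0; it finishes at day 11.
After task 1 (finishes day 11), task 3 can start at day 11 and finishes at day 16.
For task 4: task 3 (finishes day 16); task 1 (finishes day 11). Taking the maximum gives a start of day 16, and it finishes at 16 + 8 = day 24.
For task 5: task 4 (finishes day 24); task 1 (finishes day 11). Taking the maximum gives a start of day 24, and it finishes at 24 + 5 = day 29.

29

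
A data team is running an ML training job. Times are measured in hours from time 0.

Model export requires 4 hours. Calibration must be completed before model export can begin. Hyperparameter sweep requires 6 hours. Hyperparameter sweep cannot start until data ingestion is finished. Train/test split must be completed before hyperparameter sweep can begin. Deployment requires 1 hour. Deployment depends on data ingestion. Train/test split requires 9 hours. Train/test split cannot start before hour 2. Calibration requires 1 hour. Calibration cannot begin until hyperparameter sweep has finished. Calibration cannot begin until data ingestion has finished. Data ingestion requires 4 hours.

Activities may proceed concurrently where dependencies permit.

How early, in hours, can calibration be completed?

Train/test split cannot begin until its own release at hour 2. It runs from hour 2 to 2 + 9 = hour 11.
Data ingestion can start immediately at hour 0; it finishes at hour 4.
Hyperparameter sweep needs all of data ingestion (finishes hour 4); train/test split (finishes hour 11). That puts its earliest start at hour 11; it finishes at 11 + 6 = hour 17.
Calibration needs all of hyperparameter sweep (finishes hour 17); data ingestion (finishes hour 4). That puts its earliest start at hour 17; it finishes at 17 + 1 = hour 18.

18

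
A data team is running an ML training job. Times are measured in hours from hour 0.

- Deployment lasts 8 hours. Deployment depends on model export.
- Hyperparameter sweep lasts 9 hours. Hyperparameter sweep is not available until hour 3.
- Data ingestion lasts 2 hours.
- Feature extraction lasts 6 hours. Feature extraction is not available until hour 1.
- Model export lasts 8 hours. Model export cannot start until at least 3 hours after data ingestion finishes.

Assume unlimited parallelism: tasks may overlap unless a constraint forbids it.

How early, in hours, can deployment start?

13

Nothing blocks data ingestion, so it runs from hour 0 to hour 2.
Model export waits on data ingestion (finishes hour 2, plus 3-hour gap → hour 5), so it starts at hour 5 and finishes at 5 + 8 = hour 13.
Deployment waits on model export (finishes hour 13), so the earliest it can start is hour 13.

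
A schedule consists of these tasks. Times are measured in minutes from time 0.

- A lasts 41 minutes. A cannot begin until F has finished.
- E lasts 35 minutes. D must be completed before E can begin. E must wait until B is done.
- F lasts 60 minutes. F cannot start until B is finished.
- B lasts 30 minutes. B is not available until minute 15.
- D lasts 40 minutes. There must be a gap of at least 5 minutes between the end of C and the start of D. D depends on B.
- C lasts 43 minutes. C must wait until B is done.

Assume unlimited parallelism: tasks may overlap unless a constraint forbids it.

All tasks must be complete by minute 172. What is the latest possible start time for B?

Nothing follows E; the deadline of minute 172 is its only limit. It must start by 172 − 35 = minute 137.
Since E (must start by minute 137) depends on it, D must finish by minute 137. Backing off its 40-minute duration gives a latest start of minute 97.
Since D (must start by minute 97, minus 5-minute gap → minute 92) depends on it, C must finish by minute 92. Backing off its 43-minute duration gives a latest start of minute 49.
To finish by minute 172, A (duration 41) must start no later than minute 131.
F must finish before A (must start by minute 131). With a 60-minute duration, F must start by 131 − 60 = minute 71.
B feeds C (must start by minute 49); D (must start by minute 97); E (must start by minute 137); F (must start by minute 71). Taking the minimum, B must finish by minute 49 and start by 49 − 30 = minute 19.

19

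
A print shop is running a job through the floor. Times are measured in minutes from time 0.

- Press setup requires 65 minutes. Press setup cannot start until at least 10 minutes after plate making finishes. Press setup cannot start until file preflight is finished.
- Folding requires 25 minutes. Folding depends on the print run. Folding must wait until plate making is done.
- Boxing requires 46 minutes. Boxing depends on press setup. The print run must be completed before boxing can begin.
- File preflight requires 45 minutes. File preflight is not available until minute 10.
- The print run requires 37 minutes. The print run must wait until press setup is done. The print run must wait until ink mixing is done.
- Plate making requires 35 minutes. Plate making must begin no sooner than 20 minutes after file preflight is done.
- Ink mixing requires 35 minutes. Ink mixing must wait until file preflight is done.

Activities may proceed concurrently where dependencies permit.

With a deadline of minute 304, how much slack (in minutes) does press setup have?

36

File preflight cannot begin until its own release at minute 10. It runs from minute 10 to 10 + 45 = minute 55.
After file preflight (finishes minute 55, plus 20-minute gap → minute 75), plate making can start at minute 75 and finishes at minute 110.
Press setup cannot start until plate making (finishes minute 110, plus 10-minute gap → minute 120); file preflight (finishes minute 55). The controlling bound is minute 120, so press setup finishes at 120 + 65 = minute 185.

Working backward from the deadline:
To finish by minute 304, folding (duration 25) must start no later than minute 279.
Boxing has no dependents, so it just needs to finish by minute 304. Starting by 304 − 46 = minute 258 achieves that.
For the print run: folding (must start by minute 279); boxing (must start by minute 258). The most restrictive is minute 258; with a 37-minute duration, the print run must start by minute 221.
Press setup has several dependents: the print run (must start by minute 221); boxing (must start by minute 258). The earliest of those limits is minute 221, so press setup must start by 221 − 65 = minute 156.
So press setup can start as early as minute 120 and as late as minute 156, giving 156 − 120 = 36 minutes of slack.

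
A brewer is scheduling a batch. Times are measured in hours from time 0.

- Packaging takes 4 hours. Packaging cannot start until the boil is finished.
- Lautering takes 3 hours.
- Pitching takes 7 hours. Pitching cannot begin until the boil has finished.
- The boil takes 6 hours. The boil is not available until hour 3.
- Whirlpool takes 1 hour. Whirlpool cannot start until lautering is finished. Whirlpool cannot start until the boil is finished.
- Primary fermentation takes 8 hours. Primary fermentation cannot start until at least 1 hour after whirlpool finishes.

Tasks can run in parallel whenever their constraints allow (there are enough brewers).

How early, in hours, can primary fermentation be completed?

After its own release at hour 3, the boil can start at hour 3 and finishes at hour 9.
Nothing blocks lautering, so it runs from hour 0 to hour 3.
Whirlpool needs all of lautering (finishes hour 3); the boil (finishes hour 9). That puts its earliest start at hour 9; it finishes at 9 + 1 = hour 10.
After whirlpool (finishes hour 10, plus 1-hour gap → hour 11), primary fermentation can start at hour 11 and finishes at hour 19.

19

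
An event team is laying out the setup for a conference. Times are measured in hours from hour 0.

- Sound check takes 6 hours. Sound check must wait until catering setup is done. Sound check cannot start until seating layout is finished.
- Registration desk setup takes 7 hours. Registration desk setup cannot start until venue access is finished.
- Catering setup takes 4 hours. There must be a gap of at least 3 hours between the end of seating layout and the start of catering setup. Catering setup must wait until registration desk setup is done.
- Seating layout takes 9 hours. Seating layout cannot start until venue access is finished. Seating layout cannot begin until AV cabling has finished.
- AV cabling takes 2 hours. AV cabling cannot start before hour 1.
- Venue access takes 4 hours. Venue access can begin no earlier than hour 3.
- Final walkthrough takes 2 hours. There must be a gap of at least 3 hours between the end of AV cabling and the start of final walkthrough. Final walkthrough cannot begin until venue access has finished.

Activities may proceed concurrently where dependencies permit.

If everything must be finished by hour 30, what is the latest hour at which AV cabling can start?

Sound check has no dependents, so it just needs to finish by hour 30. Starting by 30 − 6 = hour 24 achieves that.
Catering setup has to be done before sound check (must start by hour 24). That means finishing by hour 24, i.e. starting by 24 − 4 = hour 20.
Seating layout feeds catering setup (must start by hour 20, minus 3-hour gap → hour 17); sound check (must start by hour 24). Taking the minimum, seating layout must finish by hour 17 and start by 17 − 9 = hour 8.
Final walkthrough must finish by hour 30; it takes 2 hours, so it must start by 30 − 2 = hour 28.
AV cabling has several dependents: seating layout (must start by hour 8); final walkthrough (must start by hour 28, minus 3-hour gap → hour 25). The earliest of those limits is hour 8, so AV cabling must start by 8 − 2 = hour 6.

6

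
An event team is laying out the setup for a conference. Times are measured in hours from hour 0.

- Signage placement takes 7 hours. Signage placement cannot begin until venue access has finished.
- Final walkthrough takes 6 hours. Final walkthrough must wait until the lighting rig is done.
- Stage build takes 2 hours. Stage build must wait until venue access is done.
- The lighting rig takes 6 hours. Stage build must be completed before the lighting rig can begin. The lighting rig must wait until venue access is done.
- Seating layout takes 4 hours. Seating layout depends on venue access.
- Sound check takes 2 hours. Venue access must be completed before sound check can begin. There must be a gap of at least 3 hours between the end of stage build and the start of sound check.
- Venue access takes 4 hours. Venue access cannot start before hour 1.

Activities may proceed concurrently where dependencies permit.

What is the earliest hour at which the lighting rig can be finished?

Venue access waits on its own release at hour 1, so it starts at hour 1 and finishes at 1 + 4 = hour 5.
Stage build waits on venue access (finishes hour 5), so it starts at hour 5 and finishes at 5 + 2 = hour 7.
The lighting rig needs all of stage build (finishes hour 7); venue access (finishes hour 5). That puts its earliest start at hour 7; it finishes at 7 + 6 = hour 13.

13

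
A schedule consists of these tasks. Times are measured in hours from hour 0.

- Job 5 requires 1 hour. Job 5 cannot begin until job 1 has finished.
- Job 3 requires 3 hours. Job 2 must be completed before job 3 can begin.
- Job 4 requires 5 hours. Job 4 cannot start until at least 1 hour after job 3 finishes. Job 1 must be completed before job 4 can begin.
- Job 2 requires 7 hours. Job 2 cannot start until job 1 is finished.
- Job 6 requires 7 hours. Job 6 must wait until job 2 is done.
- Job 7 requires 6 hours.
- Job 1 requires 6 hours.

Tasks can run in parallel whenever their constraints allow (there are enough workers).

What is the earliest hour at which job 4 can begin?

Job 1 has no prerequisites, so it starts at hour 0 and finishes at hour 6.
After job 1 (finishes hour 6), job 2 can start at hour 6 and finishes at hour 13.
Job 3 cannot begin until job 2 (finishes hour 13). It runs from hour 13 to 13 + 3 = hour 16.
Job 4 waits on job 3 (finishes hour 16, plus 1-hour gap → hour 17); job 1 (finishes hour 6). The latest of these is hour 17, which is the earliest job 4 can start.

17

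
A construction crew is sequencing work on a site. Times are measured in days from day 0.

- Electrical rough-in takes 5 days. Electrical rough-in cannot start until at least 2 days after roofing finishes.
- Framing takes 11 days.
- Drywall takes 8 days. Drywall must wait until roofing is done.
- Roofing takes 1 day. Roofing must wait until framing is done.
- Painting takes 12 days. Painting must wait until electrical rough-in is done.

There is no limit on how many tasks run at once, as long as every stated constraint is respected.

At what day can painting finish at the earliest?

Framing has no prerequisites, so it starts at day 0 and finishes at day 11.
Roofing cannot begin until framing (finishes day 11). It runs from day 11 to 11 + 1 = day 12.
Electrical rough-in waits on roofing (finishes day 12, plus 2-day gap → day 14), so it starts at day 14 and finishes at 14 + 5 = day 19.
Painting waits on electrical rough-in (finishes day 19), so it starts at day 19 and finishes at 19 + 12 = day 31.

31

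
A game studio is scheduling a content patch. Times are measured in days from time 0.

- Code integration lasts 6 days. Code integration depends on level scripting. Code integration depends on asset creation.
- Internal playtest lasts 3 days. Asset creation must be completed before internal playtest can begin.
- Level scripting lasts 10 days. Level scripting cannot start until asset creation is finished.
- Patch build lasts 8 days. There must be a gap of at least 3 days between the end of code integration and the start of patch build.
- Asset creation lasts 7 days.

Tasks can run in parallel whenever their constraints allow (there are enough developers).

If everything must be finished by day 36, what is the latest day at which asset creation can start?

Patch build must finish by day 36; it takes 8 days, so it must start by 36 − 8 = day 28.
Code integration must finish before patch build (must start by day 28, minus 3-day gap → day 25). With a 6-day duration, code integration must start by 25 − 6 = day 19.
Level scripting must finish before code integration (must start by day 19). With a 10-day duration, level scripting must start by 19 − 10 = day 9.
Nothing follows internal playtest; the deadline of day 36 is its only limit. It must start by 36 − 3 = day 33.
For asset creation: level scripting (must start by day 9); code integration (must start by day 19); internal playtest (must start by day 33). The most restrictive is day 9; with a 7-day duration, asset creation must start by day 2.

2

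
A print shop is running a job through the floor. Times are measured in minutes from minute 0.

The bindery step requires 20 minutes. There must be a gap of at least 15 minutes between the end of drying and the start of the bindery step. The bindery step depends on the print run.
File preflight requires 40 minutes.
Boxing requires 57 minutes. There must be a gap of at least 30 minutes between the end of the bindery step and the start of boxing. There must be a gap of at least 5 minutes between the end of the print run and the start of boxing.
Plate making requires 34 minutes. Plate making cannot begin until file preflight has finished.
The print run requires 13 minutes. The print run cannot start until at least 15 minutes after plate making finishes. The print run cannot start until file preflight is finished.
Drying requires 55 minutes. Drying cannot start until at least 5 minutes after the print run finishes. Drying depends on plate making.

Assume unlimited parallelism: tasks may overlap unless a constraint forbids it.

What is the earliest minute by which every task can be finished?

File preflight has no prerequisites, so it starts at minute 0 and finishes at minute 40.
Plate making waits on file preflight (finishes minute 40), so it starts at minute 40 and finishes at 40 + 34 = minute 74.
The print run cannot start until plate making (finishes minute 74, plus 15-minute gap → minute 89); file preflight (finishes minute 40). The controlling bound is minute 89, so the print run finishes at 89 + 13 = minute 102.
Drying cannot start until the print run (finishes minute 102, plus 5-minute gap → minute 107); plate making (finishes minute 74). The controlling bound is minute 107, so drying finishes at 107 + 55 = minute 162.
The bindery step cannot start until drying (finishes minute 162, plus 15-minute gap → minute 177); the print run (finishes minute 102). The controlling bound is minute 177, so the bindery step finishes at 177 + 20 = minute 197.
Boxing cannot start until the bindery step (finishes minute 197, plus 30-minute gap → minute 227); the print run (finishes minute 102, plus 5-minute gap → minute 107). The controlling bound is minute 227, so boxing finishes at 227 + 57 = minute 284.
All tasks are finished once the last one completes. Finish times: File preflight at 40, Plate making at 74, The print run at 102, Drying at 162, The bindery step at 197, Boxing at 284. The latest is minute 284.

284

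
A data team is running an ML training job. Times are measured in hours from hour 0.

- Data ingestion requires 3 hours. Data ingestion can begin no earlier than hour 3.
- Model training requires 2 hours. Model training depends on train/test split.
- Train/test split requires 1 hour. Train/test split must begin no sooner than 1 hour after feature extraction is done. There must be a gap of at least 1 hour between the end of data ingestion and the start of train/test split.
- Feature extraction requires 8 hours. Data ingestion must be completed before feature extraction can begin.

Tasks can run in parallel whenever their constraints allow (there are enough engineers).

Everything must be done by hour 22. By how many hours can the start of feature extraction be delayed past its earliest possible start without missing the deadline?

After its own release at hour 3, data ingestion can start at hour 3 and finishes at hour 6.
Feature extraction waits on data ingestion (finishes hour 6), so it starts at hour 6 and finishes at 6 + 8 = hour 14.

Working backward from the deadline:
Model training must finish by hour 22; it takes 2 hours, so it must start by 22 − 2 = hour 20.
Train/test split must finish before model training (must start by hour 20). With a 1-hour duration, train/test split must start by 20 − 1 = hour 19.
Feature extraction must finish before train/test split (must start by hour 19, minus 1-hour gap → hour 18). With an 8-hour duration, feature extraction must start by 18 − 8 = hour 10.
So feature extraction can start as early as hour 6 and as late as hour 10, giving 10 − 6 = 4 hours of slack.

4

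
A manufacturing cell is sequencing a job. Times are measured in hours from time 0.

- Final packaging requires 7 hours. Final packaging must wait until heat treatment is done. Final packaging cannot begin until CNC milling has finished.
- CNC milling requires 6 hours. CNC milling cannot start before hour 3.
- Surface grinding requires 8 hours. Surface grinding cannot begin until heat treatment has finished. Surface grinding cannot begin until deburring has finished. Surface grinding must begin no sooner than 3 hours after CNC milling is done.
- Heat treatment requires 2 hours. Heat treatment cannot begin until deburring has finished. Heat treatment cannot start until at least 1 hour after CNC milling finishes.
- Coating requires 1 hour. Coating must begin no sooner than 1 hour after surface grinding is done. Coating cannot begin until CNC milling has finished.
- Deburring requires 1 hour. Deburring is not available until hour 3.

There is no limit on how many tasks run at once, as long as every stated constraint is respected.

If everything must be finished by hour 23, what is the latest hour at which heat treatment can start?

11

Coating must finish by hour 23; it takes 1 hour, so it must start by 23 − 1 = hour 22.
Surface grinding has to be done before coating (must start by hour 22, minus 1-hour gap → hour 21). That means finishing by hour 21, i.e. starting by 21 − 8 = hour 13.
To finish by hour 23, final packaging (duration 7) must start no later than hour 16.
Heat treatment has several dependents: surface grinding (must start by hour 13); final packaging (must start by hour 16). The earliest of those limits is hour 13, so heat treatment must start by 13 − 2 = hour 11.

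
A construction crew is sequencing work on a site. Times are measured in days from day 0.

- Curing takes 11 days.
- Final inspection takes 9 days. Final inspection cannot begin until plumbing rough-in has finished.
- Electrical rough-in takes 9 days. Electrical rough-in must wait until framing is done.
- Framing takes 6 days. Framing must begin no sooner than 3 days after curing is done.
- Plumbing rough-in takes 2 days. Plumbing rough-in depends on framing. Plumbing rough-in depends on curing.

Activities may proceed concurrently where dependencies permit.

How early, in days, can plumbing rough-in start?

20

Curing has no prerequisites, so it starts at day 0 and finishes at day 11.
Framing cannot begin until curing (finishes day 11, plus 3-day gap → day 14). It runs from day 14 to 14 + 6 = day 20.
Plumbing rough-in waits on framing (finishes day 20); curing (finishes day 11). The latest of these is day 20, which is the earliest plumbing rough-in can start.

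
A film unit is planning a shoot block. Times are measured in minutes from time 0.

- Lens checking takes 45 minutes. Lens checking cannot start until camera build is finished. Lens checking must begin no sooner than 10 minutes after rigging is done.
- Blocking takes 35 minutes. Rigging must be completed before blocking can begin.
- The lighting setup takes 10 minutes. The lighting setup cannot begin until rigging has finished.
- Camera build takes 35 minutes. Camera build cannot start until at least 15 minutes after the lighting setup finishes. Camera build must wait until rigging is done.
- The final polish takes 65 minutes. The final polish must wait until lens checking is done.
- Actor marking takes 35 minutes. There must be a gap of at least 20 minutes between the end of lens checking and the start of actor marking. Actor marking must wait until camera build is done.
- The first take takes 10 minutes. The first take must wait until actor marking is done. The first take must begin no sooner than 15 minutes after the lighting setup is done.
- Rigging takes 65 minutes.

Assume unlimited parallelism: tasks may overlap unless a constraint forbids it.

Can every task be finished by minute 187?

Rigging has no prerequisites, so it starts at minute 0 and finishes at minute 65.
Blocking waits on rigging (finishes minute 65), so it starts at minute 65 and finishes at 65 + 35 = minute 100.
After rigging (finishes minute 65), the lighting setup can start at minute 65 and finishes at minute 75.
Camera build cannot start until the lighting setup (finishes minute 75, plus 15-minute gap → minute 90); rigging (finishes minute 65). The controlling bound is minute 90, so camera build finishes at 90 + 35 = minute 125.
Lens checking has to wait for camera build (finishes minute 125); rigging (finishes minute 65, plus 10-minute gap → minute 75). The latest of these is minute 125, so lens checking runs minute 125 to 125 + 45 = minute 170.
The final polish waits on lens checking (finishes minute 170), so it starts at minute 170 and finishes at 170 + 65 = minute 235.
Actor marking cannot start until lens checking (finishes minute 170, plus 20-minute gap → minute 190); camera build (finishes minute 125). The controlling bound is minute 190, so actor marking finishes at 190 + 35 = minute 225.
The first take cannot start until actor marking (finishes minute 225); the lighting setup (finishes minute 75, plus 15-minute gap → minute 90). The controlling bound is minute 225, so the first take finishes at 225 + 10 = minute 235.
The earliest everything can be done is minute 235, which is after the deadline of 187, so it is not possible.

No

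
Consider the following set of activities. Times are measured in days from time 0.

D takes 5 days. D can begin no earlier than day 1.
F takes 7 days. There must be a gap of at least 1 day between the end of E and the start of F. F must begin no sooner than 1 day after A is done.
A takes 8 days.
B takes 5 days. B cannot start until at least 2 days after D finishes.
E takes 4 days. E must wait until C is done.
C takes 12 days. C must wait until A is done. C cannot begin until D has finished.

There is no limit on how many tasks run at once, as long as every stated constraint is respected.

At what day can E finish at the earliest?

24

D cannot begin until its own release at day 1. It runs from day 1 to 1 + 5 = day 6.
Nothing blocks A, so it runs from day 0 to day 8.
C cannot start until A (finishes day 8); D (finishes day 6). The controlling bound is day 8, so C finishes at 8 + 12 = day 20.
E waits on C (finishes day 20), so it starts at day 20 and finishes at 20 + 4 = day 24.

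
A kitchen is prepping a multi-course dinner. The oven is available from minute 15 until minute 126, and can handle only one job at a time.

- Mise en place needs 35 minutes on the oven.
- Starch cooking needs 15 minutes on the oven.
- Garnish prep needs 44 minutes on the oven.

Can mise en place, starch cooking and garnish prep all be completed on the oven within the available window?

Yes

The oven window is 126 − 15 = 111 minutes.
Running back to back, the jobs need 35 + 15 + 44 = 94 minutes on the oven.
Since 94 ≤ 111, they fit within the window.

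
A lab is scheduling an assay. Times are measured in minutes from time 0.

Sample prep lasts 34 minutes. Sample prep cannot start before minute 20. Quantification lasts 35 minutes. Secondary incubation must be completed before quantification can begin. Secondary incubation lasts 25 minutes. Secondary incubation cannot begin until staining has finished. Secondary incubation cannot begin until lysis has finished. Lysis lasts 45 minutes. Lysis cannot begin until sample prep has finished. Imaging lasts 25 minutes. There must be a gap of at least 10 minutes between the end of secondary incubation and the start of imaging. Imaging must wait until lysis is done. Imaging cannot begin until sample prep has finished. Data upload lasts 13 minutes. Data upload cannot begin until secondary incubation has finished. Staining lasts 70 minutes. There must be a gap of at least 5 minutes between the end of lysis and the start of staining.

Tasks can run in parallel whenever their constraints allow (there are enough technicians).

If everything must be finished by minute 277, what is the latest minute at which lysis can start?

Imaging has no dependents, so it just needs to finish by minute 277. Starting by 277 − 25 = minute 252 achieves that.
Quantification must finish by minute 277; it takes 35 minutes, so it must start by 277 − 35 = minute 242.
To finish by minute 277, data upload (duration 13) must start no later than minute 264.
Secondary incubation feeds imaging (must start by minute 252, minus 10-minute gap → minute 242); quantification (must start by minute 242); data upload (must start by minute 264). Taking the minimum, secondary incubation must finish by minute 242 and start by 242 − 25 = minute 217.
Staining feeds into secondary incubation (must start by minute 217); so staining must finish by minute 217 and therefore start by minute 147.
Lysis has several dependents: staining (must start by minute 147, minus 5-minute gap → minute 142); secondary incubation (must start by minute 217); imaging (must start by minute 252). The earliest of those limits is minute 142, so lysis must start by 142 − 45 = minute 97.

97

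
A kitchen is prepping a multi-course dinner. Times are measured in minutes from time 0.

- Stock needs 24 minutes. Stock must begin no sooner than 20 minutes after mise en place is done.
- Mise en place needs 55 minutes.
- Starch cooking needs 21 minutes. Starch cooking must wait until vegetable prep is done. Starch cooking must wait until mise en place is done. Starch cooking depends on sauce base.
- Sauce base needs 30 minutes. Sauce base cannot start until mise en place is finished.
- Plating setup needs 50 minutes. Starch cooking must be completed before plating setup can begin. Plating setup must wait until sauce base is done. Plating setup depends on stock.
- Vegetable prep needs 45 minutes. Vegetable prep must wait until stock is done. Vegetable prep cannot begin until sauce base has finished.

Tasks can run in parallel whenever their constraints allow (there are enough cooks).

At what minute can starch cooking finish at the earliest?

Mise en place can start immediately at minute 0; it finishes at minute 55.
Sauce base cannot begin until mise en place (finishes minute 55). It runs from minute 55 to 55 + 30 = minute 85.
After mise en place (finishes minute 55, plus 20-minute gap → minute 75), stock can start at minute 75 and finishes at minute 99.
For vegetable prep: stock (finishes minute 99); sauce base (finishes minute 85). Taking the maximum gives a start of minute 99, and it finishes at 99 + 45 = minute 144.
For starch cooking: vegetable prep (finishes minute 144); mise en place (finishes minute 55); sauce base (finishes minute 85). Taking the maximum gives a start of minute 144, and it finishes at 144 + 21 = minute 165.

165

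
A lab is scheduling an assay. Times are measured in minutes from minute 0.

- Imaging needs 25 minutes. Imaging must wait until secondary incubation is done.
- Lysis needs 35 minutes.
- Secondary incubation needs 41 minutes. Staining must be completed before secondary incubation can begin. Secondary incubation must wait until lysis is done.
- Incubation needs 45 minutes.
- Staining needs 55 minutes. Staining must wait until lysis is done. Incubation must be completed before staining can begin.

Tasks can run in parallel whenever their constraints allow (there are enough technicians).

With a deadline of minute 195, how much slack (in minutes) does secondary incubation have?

Incubation can start immediately at minute 0; it finishes at minute 45.
Nothing blocks lysis, so it runs from minute 0 to minute 35.
Staining has to wait for lysis (finishes minute 35); incubation (finishes minute 45). The latest of these is minute 45, so staining runs minute 45 to 45 + 55 = minute 100.
Secondary incubation cannot start until staining (finishes minute 100); lysis (finishes minute 35). The controlling bound is minute 100, so secondary incubation finishes at 100 + 41 = minute 141.

Working backward from the deadline:
To finish by minute 195, imaging (duration 25) must start no later than minute 170.
Since imaging (must start by minute 170) depends on it, secondary incubation must finish by minute 170. Backing off its 41-minute duration gives a latest start of minute 129.
So secondary incubation can start as early as minute 100 and as late as minute 129, giving 129 − 100 = 29 minutes of slack.

29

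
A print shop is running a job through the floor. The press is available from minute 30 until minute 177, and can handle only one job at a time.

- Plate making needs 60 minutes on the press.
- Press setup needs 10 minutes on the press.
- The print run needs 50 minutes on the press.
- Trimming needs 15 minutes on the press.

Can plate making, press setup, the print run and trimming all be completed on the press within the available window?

The press window is 177 − 30 = 147 minutes.
Running back to back, the jobs need 60 + 10 + 50 + 15 = 135 minutes on the press.
Since 135 ≤ 147, they fit within the window.

Yes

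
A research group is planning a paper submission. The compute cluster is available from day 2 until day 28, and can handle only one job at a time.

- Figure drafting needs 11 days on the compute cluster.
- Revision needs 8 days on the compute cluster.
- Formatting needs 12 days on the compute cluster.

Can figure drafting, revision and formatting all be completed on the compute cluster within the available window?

The compute cluster window is 28 − 2 = 26 days.
Running back to back, the jobs need 11 + 8 + 12 = 31 days on the compute cluster.
Since 31 > 26, they cannot all fit.

No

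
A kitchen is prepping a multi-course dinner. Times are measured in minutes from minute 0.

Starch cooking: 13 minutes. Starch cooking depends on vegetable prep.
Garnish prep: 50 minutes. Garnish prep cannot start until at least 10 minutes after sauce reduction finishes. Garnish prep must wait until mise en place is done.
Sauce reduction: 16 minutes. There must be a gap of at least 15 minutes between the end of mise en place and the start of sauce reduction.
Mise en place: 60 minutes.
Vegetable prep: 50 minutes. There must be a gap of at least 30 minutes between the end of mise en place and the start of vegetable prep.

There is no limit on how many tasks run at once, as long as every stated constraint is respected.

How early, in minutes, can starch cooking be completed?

Mise en place can start immediately at minute 0; it finishes at minute 60.
After mise en place (finishes minute 60, plus 30-minute gap → minute 90), vegetable prep can start at minute 90 and finishes at minute 140.
After vegetable prep (finishes minute 140), starch cooking can start at minute 140 and finishes at minute 153.

153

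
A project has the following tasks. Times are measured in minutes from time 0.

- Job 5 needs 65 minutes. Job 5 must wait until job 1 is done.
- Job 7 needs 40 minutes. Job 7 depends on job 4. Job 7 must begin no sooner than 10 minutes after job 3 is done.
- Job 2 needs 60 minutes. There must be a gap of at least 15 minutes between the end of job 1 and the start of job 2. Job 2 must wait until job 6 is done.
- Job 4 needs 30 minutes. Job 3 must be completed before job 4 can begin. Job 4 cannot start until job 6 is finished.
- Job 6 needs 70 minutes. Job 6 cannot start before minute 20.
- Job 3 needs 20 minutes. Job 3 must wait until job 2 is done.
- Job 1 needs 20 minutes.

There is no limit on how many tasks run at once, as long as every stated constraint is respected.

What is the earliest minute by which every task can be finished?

After its own release at minute 20, job 6 can start at minute 20 and finishes at minute 90.
Job 1 can start immediately at minute 0; it finishes at minute 20.
After job 1 (finishes minute 20), job 5 can start at minute 20 and finishes at minute 85.
For job 2: job 1 (finishes minute 20, plus 15-minute gap → minute 35); job 6 (finishes minute 90). Taking the maximum gives a start of minute 90, and it finishes at 90 + 60 = minute 150.
Job 3 waits on job 2 (finishes minute 150), so it starts at minute 150 and finishes at 150 + 20 = minute 170.
For job 4: job 3 (finishes minute 170); job 6 (finishes minute 90). Taking the maximum gives a start of minute 170, and it finishes at 170 + 30 = minute 200.
For job 7: job 4 (finishes minute 200); job 3 (finishes minute 170, plus 10-minute gap → minute 180). Taking the maximum gives a start of minute 200, and it finishes at 200 + 40 = minute 240.
All tasks are finished once the last one completes. Finish times: Job 1 at 20, Job 2 at 150, Job 3 at 170, Job 4 at 200, Job 5 at 85, Job 6 at 90, Job 7 at 240. The latest is minute 240.

240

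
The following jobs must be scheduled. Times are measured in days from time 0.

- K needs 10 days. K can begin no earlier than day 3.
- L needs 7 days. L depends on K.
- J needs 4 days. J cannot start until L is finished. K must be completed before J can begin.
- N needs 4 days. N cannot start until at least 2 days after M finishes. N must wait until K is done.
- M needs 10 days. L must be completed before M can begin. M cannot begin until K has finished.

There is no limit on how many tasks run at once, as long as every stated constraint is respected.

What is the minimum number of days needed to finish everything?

K waits on its own release at day 3, so it starts at day 3 and finishes at 3 + 10 = day 13.
L cannot begin until K (finishes day 13). It runs from day 13 to 13 + 7 = day 20.
For M: L (finishes day 20); K (finishes day 13). Taking the maximum gives a start of day 20, and it finishes at 20 + 10 = day 30.
For N: M (finishes day 30, plus 2-day gap → day 32); K (finishes day 13). Taking the maximum gives a start of day 32, and it finishes at 32 + 4 = day 36.
J needs all of L (finishes day 20); K (finishes day 13). That puts its earliest start at day 20; it finishes at 20 + 4 = day 24.
All tasks are finished once the last one completes. Finish times: J at 24, K at 13, L at 20, M at 30, N at 36. The latest is day 36.

36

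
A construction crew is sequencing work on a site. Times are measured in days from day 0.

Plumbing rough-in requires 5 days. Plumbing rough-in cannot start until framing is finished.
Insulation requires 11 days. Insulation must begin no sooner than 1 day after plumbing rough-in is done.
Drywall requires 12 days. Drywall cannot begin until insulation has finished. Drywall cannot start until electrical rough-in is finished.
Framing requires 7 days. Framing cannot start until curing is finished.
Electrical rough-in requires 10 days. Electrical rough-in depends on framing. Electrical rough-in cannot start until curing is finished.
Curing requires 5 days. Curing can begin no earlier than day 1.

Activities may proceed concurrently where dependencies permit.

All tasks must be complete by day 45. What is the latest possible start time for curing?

Drywall has no dependents, so it just needs to finish by day 45. Starting by 45 − 12 = day 33 achieves that.
Insulation has to be done before drywall (must start by day 33). That means finishing by day 33, i.e. starting by 33 − 11 = day 22.
Since insulation (must start by day 22, minus 1-day gap → day 21) depends on it, plumbing rough-in must finish by day 21. Backing off its 5-day duration gives a latest start of day 16.
Since drywall (must start by day 33) depends on it, electrical rough-in must finish by day 33. Backing off its 10-day duration gives a latest start of day 23.
For framing: plumbing rough-in (must start by day 16); electrical rough-in (must start by day 23). The most restrictive is day 16; with a 7-day duration, framing must start by day 9.
For curing: framing (must start by day 9); electrical rough-in (must start by day 23). The most restrictive is day 9; with a 5-day duration, curing must start by day 4.

4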